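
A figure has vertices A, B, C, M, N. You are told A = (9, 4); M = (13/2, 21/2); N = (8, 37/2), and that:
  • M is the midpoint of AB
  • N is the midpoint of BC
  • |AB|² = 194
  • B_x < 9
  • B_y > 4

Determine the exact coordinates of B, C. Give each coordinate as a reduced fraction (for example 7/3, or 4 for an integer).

B = (4, 17)
C = (12, 20)

1. B_x = 4  [B = 2·M−A = 2·(13/2, 21/2)−(9, 4)]
2. B_y = 17  [B = 2·M−A = 2·(13/2, 21/2)−(9, 4)]
   so B = (4, 17)
3. C_x = 12  [C = 2·N−B = 2·(8, 37/2)−(4, 17)]
4. C_y = 20  [C = 2·N−B = 2·(8, 37/2)−(4, 17)]
   so C = (12, 20)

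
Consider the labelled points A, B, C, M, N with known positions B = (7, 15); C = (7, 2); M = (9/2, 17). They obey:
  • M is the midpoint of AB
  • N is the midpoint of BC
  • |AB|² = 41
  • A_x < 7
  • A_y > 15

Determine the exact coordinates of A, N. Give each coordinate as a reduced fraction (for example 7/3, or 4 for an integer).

A = (2, 19)
N = (7, 17/2)

1. A_x = 2  [A = 2·M−B = 2·(9/2, 17)−(7, 15)]
2. A_y = 19  [A = 2·M−B = 2·(9/2, 17)−(7, 15)]
   so A = (2, 19)
3. N_x = 7  [2·N = B+C = (7, 15)+(7, 2)]
4. N_y = 17/2  [2·N = B+C = (7, 15)+(7, 2)]
   so N = (7, 17/2)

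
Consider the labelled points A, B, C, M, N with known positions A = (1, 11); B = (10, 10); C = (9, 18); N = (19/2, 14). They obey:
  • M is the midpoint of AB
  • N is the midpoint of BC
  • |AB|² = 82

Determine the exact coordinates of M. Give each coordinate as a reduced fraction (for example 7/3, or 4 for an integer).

1. M_x = 11/2  [2·M = A+B = (1, 11)+(10, 10)]
2. M_y = 21/2  [2·M = A+B = (1, 11)+(10, 10)]
   so M = (11/2, 21/2)

M = (11/2, 21/2)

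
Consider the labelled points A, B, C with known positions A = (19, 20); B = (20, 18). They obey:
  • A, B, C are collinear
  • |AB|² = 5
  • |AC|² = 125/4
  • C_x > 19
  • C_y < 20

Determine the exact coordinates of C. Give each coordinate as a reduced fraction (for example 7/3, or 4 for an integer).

C = (43/2, 15)

1. C_x = 43/2  [[A, B, C are collinear ⇒ 2x+1y-58=0] ∩ [|C−(19, 20)|²=125/4]]
2. C_y = 15  [[A, B, C are collinear ⇒ 2x+1y-58=0] ∩ [|C−(19, 20)|²=125/4]]
   so C = (43/2, 15)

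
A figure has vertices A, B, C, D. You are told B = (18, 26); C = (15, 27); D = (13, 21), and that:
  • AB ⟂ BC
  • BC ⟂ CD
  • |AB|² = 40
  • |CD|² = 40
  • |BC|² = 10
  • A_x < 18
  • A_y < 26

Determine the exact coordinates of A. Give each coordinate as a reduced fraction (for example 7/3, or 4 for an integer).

1. A_x = 16  [[AB ⟂ BC ⇒ 3x-1y-28=0] ∩ [|A−(18, 26)|²=40]]
2. A_y = 20  [[AB ⟂ BC ⇒ 3x-1y-28=0] ∩ [|A−(18, 26)|²=40]]
   so A = (16, 20)

A = (16, 20)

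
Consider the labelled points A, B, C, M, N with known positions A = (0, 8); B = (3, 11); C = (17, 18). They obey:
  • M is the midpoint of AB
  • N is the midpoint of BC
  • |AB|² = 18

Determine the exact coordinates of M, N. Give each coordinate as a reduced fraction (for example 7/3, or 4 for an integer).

M = (3/2, 19/2)
N = (10, 29/2)

1. M_x = 3/2  [2·M = A+B = (0, 8)+(3, 11)]
2. M_y = 19/2  [2·M = A+B = (0, 8)+(3, 11)]
   so M = (3/2, 19/2)
3. N_x = 10  [2·N = B+C = (3, 11)+(17, 18)]
4. N_y = 29/2  [2·N = B+C = (3, 11)+(17, 18)]
   so N = (10, 29/2)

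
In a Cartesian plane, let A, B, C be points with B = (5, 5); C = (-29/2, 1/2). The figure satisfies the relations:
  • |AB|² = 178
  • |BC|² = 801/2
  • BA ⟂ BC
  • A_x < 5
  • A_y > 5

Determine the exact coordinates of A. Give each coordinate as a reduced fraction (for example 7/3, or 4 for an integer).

1. A_x = 2  [[BA ⟂ BC ⇒ -39/2x-9/2y+120=0] ∩ [|A−(5, 5)|²=178]]
2. A_y = 18  [[BA ⟂ BC ⇒ -39/2x-9/2y+120=0] ∩ [|A−(5, 5)|²=178]]
   so A = (2, 18)

A = (2, 18)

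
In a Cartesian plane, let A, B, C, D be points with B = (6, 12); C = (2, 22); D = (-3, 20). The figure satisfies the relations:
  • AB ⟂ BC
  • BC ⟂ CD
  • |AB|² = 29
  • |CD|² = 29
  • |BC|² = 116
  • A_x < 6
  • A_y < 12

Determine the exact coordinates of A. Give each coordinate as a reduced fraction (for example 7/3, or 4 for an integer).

A = (1, 10)

1. A_x = 1  [[AB ⟂ BC ⇒ 4x-10y+96=0] ∩ [|A−(6, 12)|²=29]]
2. A_y = 10  [[AB ⟂ BC ⇒ 4x-10y+96=0] ∩ [|A−(6, 12)|²=29]]
   so A = (1, 10)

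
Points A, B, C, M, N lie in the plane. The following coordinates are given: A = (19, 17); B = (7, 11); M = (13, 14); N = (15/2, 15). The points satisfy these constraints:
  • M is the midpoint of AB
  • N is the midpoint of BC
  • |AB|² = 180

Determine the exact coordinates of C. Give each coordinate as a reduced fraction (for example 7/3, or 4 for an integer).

1. C_x = 8  [C = 2·N−B = 2·(15/2, 15)−(7, 11)]
2. C_y = 19  [C = 2·N−B = 2·(15/2, 15)−(7, 11)]
   so C = (8, 19)

C = (8, 19)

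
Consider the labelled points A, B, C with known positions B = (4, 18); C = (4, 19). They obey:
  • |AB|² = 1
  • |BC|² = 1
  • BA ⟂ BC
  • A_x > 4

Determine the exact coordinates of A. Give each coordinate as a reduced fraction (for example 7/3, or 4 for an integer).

A = (5, 18)

1. A_x = 5  [[BA ⟂ BC ⇒ 1y-18=0] ∩ [|A−(4, 18)|²=1]]
2. A_y = 18  [[BA ⟂ BC ⇒ 1y-18=0] ∩ [|A−(4, 18)|²=1]]
   so A = (5, 18)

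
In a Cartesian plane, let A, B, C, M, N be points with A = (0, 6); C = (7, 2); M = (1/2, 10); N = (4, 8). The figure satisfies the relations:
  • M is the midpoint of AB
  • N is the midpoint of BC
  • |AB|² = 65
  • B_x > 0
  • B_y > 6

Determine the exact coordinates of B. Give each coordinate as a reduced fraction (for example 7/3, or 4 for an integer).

B = (1, 14)

1. B_x = 1  [B = 2·M−A = 2·(1/2, 10)−(0, 6)]
2. B_y = 14  [B = 2·M−A = 2·(1/2, 10)−(0, 6)]
   so B = (1, 14)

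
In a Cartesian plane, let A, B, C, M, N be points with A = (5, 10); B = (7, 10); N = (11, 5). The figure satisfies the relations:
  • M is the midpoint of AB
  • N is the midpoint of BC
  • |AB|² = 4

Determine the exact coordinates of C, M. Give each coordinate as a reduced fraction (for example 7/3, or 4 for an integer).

1. M_x = 6  [2·M = A+B = (5, 10)+(7, 10)]
2. M_y = 10  [2·M = A+B = (5, 10)+(7, 10)]
   so M = (6, 10)
3. C_x = 15  [C = 2·N−B = 2·(11, 5)−(7, 10)]
4. C_y = 0  [C = 2·N−B = 2·(11, 5)−(7, 10)]
   so C = (15, 0)

C = (15, 0)
M = (6, 10)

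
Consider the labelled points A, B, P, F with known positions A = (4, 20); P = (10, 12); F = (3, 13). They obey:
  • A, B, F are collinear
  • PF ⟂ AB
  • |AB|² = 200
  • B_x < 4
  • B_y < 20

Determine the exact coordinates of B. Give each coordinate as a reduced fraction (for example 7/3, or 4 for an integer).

B = (2, 6)

1. B_x = 2  [[A, B, F are collinear ⇒ -7x+1y+8=0] ∩ [|B−(4, 20)|²=200]]
2. B_y = 6  [[A, B, F are collinear ⇒ -7x+1y+8=0] ∩ [|B−(4, 20)|²=200]]
   so B = (2, 6)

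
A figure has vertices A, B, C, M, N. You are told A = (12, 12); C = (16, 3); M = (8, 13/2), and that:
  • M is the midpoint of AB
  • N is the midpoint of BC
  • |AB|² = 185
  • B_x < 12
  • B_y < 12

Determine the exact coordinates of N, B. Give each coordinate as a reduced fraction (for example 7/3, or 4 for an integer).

1. B_x = 4  [B = 2·M−A = 2·(8, 13/2)−(12, 12)]
2. B_y = 1  [B = 2·M−A = 2·(8, 13/2)−(12, 12)]
   so B = (4, 1)
3. N_x = 10  [2·N = B+C = (4, 1)+(16, 3)]
4. N_y = 2  [2·N = B+C = (4, 1)+(16, 3)]
   so N = (10, 2)

N = (10, 2)
B = (4, 1)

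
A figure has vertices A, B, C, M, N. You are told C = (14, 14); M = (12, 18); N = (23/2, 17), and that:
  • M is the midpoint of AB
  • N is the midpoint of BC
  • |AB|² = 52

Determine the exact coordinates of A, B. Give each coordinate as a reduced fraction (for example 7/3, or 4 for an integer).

A = (15, 16)
B = (9, 20)

1. B_x = 9  [B = 2·N−C = 2·(23/2, 17)−(14, 14)]
2. B_y = 20  [B = 2·N−C = 2·(23/2, 17)−(14, 14)]
   so B = (9, 20)
3. A_x = 15  [A = 2·M−B = 2·(12, 18)−(9, 20)]
4. A_y = 16  [A = 2·M−B = 2·(12, 18)−(9, 20)]
   so A = (15, 16)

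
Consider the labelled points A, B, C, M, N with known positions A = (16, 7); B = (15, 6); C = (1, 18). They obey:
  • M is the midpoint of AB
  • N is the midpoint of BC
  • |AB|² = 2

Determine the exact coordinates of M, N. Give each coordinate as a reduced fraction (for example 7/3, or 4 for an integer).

M = (31/2, 13/2)
N = (8, 12)

1. M_x = 31/2  [2·M = A+B = (16, 7)+(15, 6)]
2. M_y = 13/2  [2·M = A+B = (16, 7)+(15, 6)]
   so M = (31/2, 13/2)
3. N_x = 8  [2·N = B+C = (15, 6)+(1, 18)]
4. N_y = 12  [2·N = B+C = (15, 6)+(1, 18)]
   so N = (8, 12)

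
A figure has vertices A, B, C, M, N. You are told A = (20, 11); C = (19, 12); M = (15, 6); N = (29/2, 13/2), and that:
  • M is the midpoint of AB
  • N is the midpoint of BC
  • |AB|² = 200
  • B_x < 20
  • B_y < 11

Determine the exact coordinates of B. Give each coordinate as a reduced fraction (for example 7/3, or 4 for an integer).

1. B_x = 10  [B = 2·M−A = 2·(15, 6)−(20, 11)]
2. B_y = 1  [B = 2·M−A = 2·(15, 6)−(20, 11)]
   so B = (10, 1)

B = (10, 1)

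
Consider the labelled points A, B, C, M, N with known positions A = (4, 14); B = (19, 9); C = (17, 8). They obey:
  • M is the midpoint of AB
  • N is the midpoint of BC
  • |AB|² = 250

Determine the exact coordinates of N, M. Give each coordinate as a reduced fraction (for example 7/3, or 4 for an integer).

1. M_x = 23/2  [2·M = A+B = (4, 14)+(19, 9)]
2. M_y = 23/2  [2·M = A+B = (4, 14)+(19, 9)]
   so M = (23/2, 23/2)
3. N_x = 18  [2·N = B+C = (19, 9)+(17, 8)]
4. N_y = 17/2  [2·N = B+C = (19, 9)+(17, 8)]
   so N = (18, 17/2)

N = (18, 17/2)
M = (23/2, 23/2)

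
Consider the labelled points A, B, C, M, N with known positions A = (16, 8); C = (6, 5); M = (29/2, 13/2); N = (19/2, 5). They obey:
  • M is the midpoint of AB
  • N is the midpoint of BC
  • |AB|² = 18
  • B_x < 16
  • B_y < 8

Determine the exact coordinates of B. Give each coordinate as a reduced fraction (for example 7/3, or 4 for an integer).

1. B_x = 13  [B = 2·M−A = 2·(29/2, 13/2)−(16, 8)]
2. B_y = 5  [B = 2·M−A = 2·(29/2, 13/2)−(16, 8)]
   so B = (13, 5)

B = (13, 5)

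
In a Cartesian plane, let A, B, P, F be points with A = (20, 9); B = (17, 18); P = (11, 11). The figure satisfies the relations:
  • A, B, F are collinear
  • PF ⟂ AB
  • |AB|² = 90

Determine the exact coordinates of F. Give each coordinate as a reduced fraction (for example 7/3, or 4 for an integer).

1. F_x = 37/2  [[A, B, F are collinear ⇒ -9x-3y+207=0] ∩ [PF ⟂ AB ⇒ -3x+9y-66=0]]
2. F_y = 27/2  [[A, B, F are collinear ⇒ -9x-3y+207=0] ∩ [PF ⟂ AB ⇒ -3x+9y-66=0]]
   so F = (37/2, 27/2)

F = (37/2, 27/2)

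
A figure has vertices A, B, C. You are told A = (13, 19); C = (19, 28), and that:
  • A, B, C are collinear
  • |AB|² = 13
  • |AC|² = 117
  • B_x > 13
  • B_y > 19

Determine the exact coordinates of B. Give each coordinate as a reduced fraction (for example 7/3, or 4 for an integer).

1. B_x = 15  [[A, B, C are collinear ⇒ 9x-6y-3=0] ∩ [|B−(13, 19)|²=13]]
2. B_y = 22  [[A, B, C are collinear ⇒ 9x-6y-3=0] ∩ [|B−(13, 19)|²=13]]
   so B = (15, 22)

B = (15, 22)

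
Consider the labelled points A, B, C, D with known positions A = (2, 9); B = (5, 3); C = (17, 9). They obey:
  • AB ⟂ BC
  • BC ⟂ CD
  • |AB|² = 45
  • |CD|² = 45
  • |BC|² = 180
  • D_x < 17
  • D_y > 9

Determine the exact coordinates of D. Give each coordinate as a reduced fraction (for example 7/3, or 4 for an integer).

1. D_x = 14  [[BC ⟂ CD ⇒ 12x+6y-258=0] ∩ [|D−(17, 9)|²=45]]
2. D_y = 15  [[BC ⟂ CD ⇒ 12x+6y-258=0] ∩ [|D−(17, 9)|²=45]]
   so D = (14, 15)

D = (14, 15)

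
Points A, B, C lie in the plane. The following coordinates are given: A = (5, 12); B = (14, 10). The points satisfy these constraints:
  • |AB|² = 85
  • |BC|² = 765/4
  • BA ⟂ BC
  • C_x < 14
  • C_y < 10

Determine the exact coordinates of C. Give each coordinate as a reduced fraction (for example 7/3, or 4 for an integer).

C = (11, -7/2)

1. C_x = 11  [[BA ⟂ BC ⇒ -9x+2y+106=0] ∩ [|C−(14, 10)|²=765/4]]
2. C_y = -7/2  [[BA ⟂ BC ⇒ -9x+2y+106=0] ∩ [|C−(14, 10)|²=765/4]]
   so C = (11, -7/2)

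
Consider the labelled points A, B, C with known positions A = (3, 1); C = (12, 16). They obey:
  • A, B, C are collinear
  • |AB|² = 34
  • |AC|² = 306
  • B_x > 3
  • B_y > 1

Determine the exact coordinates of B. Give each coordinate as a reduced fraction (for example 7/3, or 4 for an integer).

1. B_x = 6  [[A, B, C are collinear ⇒ 15x-9y-36=0] ∩ [|B−(3, 1)|²=34]]
2. B_y = 6  [[A, B, C are collinear ⇒ 15x-9y-36=0] ∩ [|B−(3, 1)|²=34]]
   so B = (6, 6)

B = (6, 6)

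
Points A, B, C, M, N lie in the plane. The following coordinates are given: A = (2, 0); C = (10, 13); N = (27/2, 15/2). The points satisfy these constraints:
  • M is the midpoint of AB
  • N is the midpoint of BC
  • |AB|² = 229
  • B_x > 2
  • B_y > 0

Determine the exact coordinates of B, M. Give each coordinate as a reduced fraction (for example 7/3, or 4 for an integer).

1. B_x = 17  [B = 2·N−C = 2·(27/2, 15/2)−(10, 13)]
2. B_y = 2  [B = 2·N−C = 2·(27/2, 15/2)−(10, 13)]
   so B = (17, 2)
3. M_x = 19/2  [2·M = A+B = (2, 0)+(17, 2)]
4. M_y = 1  [2·M = A+B = (2, 0)+(17, 2)]
   so M = (19/2, 1)

B = (17, 2)
M = (19/2, 1)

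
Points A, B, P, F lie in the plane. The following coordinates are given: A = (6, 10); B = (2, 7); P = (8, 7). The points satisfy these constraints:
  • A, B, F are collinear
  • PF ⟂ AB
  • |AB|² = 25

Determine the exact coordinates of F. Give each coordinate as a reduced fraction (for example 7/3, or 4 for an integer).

1. F_x = 146/25  [[A, B, F are collinear ⇒ 3x-4y+22=0] ∩ [PF ⟂ AB ⇒ -4x-3y+53=0]]
2. F_y = 247/25  [[A, B, F are collinear ⇒ 3x-4y+22=0] ∩ [PF ⟂ AB ⇒ -4x-3y+53=0]]
   so F = (146/25, 247/25)

F = (146/25, 247/25)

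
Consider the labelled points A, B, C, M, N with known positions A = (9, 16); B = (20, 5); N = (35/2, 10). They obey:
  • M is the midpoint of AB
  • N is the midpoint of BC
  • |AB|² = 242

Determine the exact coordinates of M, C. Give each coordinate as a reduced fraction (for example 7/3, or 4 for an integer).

1. M_x = 29/2  [2·M = A+B = (9, 16)+(20, 5)]
2. M_y = 21/2  [2·M = A+B = (9, 16)+(20, 5)]
   so M = (29/2, 21/2)
3. C_x = 15  [C = 2·N−B = 2·(35/2, 10)−(20, 5)]
4. C_y = 15  [C = 2·N−B = 2·(35/2, 10)−(20, 5)]
   so C = (15, 15)

M = (29/2, 21/2)
C = (15, 15)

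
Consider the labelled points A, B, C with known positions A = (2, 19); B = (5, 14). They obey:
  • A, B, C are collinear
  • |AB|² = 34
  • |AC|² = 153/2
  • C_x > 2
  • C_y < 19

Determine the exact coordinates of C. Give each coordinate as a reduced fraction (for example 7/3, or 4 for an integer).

1. C_x = 13/2  [[A, B, C are collinear ⇒ 5x+3y-67=0] ∩ [|C−(2, 19)|²=153/2]]
2. C_y = 23/2  [[A, B, C are collinear ⇒ 5x+3y-67=0] ∩ [|C−(2, 19)|²=153/2]]
   so C = (13/2, 23/2)

C = (13/2, 23/2)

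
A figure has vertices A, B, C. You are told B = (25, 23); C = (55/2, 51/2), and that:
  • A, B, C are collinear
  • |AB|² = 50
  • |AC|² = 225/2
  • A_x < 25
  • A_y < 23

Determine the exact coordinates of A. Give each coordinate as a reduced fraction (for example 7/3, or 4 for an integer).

A = (20, 18)

1. A_x = 20  [[A, B, C are collinear ⇒ -5/2x+5/2y+5=0] ∩ [|A−(25, 23)|²=50]]
2. A_y = 18  [[A, B, C are collinear ⇒ -5/2x+5/2y+5=0] ∩ [|A−(25, 23)|²=50]]
   so A = (20, 18)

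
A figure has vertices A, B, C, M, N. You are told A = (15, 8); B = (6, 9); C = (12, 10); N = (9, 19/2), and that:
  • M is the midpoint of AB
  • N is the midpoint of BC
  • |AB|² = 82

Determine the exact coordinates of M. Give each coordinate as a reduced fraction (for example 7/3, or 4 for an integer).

M = (21/2, 17/2)

1. M_x = 21/2  [2·M = A+B = (15, 8)+(6, 9)]
2. M_y = 17/2  [2·M = A+B = (15, 8)+(6, 9)]
   so M = (21/2, 17/2)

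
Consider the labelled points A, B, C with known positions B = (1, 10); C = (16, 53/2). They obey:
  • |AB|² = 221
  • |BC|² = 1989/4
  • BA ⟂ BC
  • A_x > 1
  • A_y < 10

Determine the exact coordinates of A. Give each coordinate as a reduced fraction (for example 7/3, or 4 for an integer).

A = (12, 0)

1. A_x = 12  [[BA ⟂ BC ⇒ 15x+33/2y-180=0] ∩ [|A−(1, 10)|²=221]]
2. A_y = 0  [[BA ⟂ BC ⇒ 15x+33/2y-180=0] ∩ [|A−(1, 10)|²=221]]
   so A = (12, 0)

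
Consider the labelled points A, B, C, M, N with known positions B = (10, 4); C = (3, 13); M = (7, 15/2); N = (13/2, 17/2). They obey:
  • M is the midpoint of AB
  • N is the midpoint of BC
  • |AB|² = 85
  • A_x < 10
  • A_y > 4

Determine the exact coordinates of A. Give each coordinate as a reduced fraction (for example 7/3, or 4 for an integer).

A = (4, 11)

1. A_x = 4  [A = 2·M−B = 2·(7, 15/2)−(10, 4)]
2. A_y = 11  [A = 2·M−B = 2·(7, 15/2)−(10, 4)]
   so A = (4, 11)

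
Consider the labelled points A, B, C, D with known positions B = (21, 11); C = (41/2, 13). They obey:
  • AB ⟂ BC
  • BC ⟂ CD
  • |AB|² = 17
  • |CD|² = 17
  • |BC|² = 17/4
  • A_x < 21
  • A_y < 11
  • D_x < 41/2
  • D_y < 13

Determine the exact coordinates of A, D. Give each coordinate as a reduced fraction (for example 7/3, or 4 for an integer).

1. A_x = 17  [[AB ⟂ BC ⇒ 1/2x-2y+23/2=0] ∩ [|A−(21, 11)|²=17]]
2. A_y = 10  [[AB ⟂ BC ⇒ 1/2x-2y+23/2=0] ∩ [|A−(21, 11)|²=17]]
   so A = (17, 10)
3. D_x = 33/2  [[BC ⟂ CD ⇒ -1/2x+2y-63/4=0] ∩ [|D−(41/2, 13)|²=17]]
4. D_y = 12  [[BC ⟂ CD ⇒ -1/2x+2y-63/4=0] ∩ [|D−(41/2, 13)|²=17]]
   so D = (33/2, 12)

A = (17, 10)
D = (33/2, 12)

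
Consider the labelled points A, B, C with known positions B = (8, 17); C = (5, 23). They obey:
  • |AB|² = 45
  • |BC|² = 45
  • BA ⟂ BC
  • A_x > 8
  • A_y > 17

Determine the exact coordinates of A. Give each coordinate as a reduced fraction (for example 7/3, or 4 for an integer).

A = (14, 20)

1. A_x = 14  [[BA ⟂ BC ⇒ -3x+6y-78=0] ∩ [|A−(8, 17)|²=45]]
2. A_y = 20  [[BA ⟂ BC ⇒ -3x+6y-78=0] ∩ [|A−(8, 17)|²=45]]
   so A = (14, 20)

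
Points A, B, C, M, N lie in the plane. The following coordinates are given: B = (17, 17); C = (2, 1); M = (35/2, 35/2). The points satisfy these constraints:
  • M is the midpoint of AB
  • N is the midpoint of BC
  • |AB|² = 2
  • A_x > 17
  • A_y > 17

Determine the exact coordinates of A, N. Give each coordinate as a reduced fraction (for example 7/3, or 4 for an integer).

1. A_x = 18  [A = 2·M−B = 2·(35/2, 35/2)−(17, 17)]
2. A_y = 18  [A = 2·M−B = 2·(35/2, 35/2)−(17, 17)]
   so A = (18, 18)
3. N_x = 19/2  [2·N = B+C = (17, 17)+(2, 1)]
4. N_y = 9  [2·N = B+C = (17, 17)+(2, 1)]
   so N = (19/2, 9)

A = (18, 18)
N = (19/2, 9)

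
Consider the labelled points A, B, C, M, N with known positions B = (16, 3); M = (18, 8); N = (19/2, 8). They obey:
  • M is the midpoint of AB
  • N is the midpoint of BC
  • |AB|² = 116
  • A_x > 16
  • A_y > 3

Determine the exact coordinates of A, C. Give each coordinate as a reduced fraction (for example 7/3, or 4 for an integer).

A = (20, 13)
C = (3, 13)

1. A_x = 20  [A = 2·M−B = 2·(18, 8)−(16, 3)]
2. A_y = 13  [A = 2·M−B = 2·(18, 8)−(16, 3)]
   so A = (20, 13)
3. C_x = 3  [C = 2·N−B = 2·(19/2, 8)−(16, 3)]
4. C_y = 13  [C = 2·N−B = 2·(19/2, 8)−(16, 3)]
   so C = (3, 13)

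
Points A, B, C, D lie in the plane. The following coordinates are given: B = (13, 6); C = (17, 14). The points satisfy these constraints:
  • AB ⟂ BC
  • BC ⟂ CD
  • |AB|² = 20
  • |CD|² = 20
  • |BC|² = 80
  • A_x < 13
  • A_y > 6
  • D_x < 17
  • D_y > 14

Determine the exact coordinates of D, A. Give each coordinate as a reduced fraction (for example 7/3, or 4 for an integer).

D = (13, 16)
A = (9, 8)

1. D_x = 13  [[BC ⟂ CD ⇒ 4x+8y-180=0] ∩ [|D−(17, 14)|²=20]]
2. D_y = 16  [[BC ⟂ CD ⇒ 4x+8y-180=0] ∩ [|D−(17, 14)|²=20]]
   so D = (13, 16)
3. A_x = 9  [[AB ⟂ BC ⇒ -4x-8y+100=0] ∩ [|A−(13, 6)|²=20]]
4. A_y = 8  [[AB ⟂ BC ⇒ -4x-8y+100=0] ∩ [|A−(13, 6)|²=20]]
   so A = (9, 8)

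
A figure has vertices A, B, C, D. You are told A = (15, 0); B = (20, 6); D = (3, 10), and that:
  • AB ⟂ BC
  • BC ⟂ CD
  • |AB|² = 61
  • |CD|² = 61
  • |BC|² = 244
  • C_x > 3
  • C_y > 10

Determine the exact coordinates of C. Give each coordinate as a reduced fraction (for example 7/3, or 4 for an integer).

C = (8, 16)

1. C_x = 8  [[AB ⟂ BC ⇒ 5x+6y-136=0] ∩ [|C−(3, 10)|²=61]]
2. C_y = 16  [[AB ⟂ BC ⇒ 5x+6y-136=0] ∩ [|C−(3, 10)|²=61]]
   so C = (8, 16)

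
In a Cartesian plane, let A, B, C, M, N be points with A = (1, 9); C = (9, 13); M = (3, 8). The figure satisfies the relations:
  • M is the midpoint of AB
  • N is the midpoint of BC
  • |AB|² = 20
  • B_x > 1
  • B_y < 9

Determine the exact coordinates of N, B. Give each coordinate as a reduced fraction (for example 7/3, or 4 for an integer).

1. B_x = 5  [B = 2·M−A = 2·(3, 8)−(1, 9)]
2. B_y = 7  [B = 2·M−A = 2·(3, 8)−(1, 9)]
   so B = (5, 7)
3. N_x = 7  [2·N = B+C = (5, 7)+(9, 13)]
4. N_y = 10  [2·N = B+C = (5, 7)+(9, 13)]
   so N = (7, 10)

N = (7, 10)
B = (5, 7)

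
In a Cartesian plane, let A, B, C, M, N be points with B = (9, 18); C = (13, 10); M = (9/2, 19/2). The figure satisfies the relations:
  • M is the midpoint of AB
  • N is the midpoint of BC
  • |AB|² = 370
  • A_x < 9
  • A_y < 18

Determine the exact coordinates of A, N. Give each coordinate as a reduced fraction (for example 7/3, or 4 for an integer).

A = (0, 1)
N = (11, 14)

1. A_x = 0  [A = 2·M−B = 2·(9/2, 19/2)−(9, 18)]
2. A_y = 1  [A = 2·M−B = 2·(9/2, 19/2)−(9, 18)]
   so A = (0, 1)
3. N_x = 11  [2·N = B+C = (9, 18)+(13, 10)]
4. N_y = 14  [2·N = B+C = (9, 18)+(13, 10)]
   so N = (11, 14)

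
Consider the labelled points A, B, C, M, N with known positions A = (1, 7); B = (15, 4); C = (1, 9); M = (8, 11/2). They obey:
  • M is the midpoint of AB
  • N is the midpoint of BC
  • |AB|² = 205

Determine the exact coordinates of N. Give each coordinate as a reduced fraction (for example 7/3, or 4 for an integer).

N = (8, 13/2)

1. N_x = 8  [2·N = B+C = (15, 4)+(1, 9)]
2. N_y = 13/2  [2·N = B+C = (15, 4)+(1, 9)]
   so N = (8, 13/2)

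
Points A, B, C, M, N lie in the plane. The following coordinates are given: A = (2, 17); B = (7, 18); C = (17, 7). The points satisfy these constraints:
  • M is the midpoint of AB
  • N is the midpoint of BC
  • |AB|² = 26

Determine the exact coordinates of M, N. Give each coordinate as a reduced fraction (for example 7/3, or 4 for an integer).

M = (9/2, 35/2)
N = (12, 25/2)

1. M_x = 9/2  [2·M = A+B = (2, 17)+(7, 18)]
2. M_y = 35/2  [2·M = A+B = (2, 17)+(7, 18)]
   so M = (9/2, 35/2)
3. N_x = 12  [2·N = B+C = (7, 18)+(17, 7)]
4. N_y = 25/2  [2·N = B+C = (7, 18)+(17, 7)]
   so N = (12, 25/2)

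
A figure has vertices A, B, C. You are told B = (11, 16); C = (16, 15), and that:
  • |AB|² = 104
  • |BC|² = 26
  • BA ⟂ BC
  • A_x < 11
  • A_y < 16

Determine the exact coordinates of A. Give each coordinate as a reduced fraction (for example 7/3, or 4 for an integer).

A = (9, 6)

1. A_x = 9  [[BA ⟂ BC ⇒ 5x-1y-39=0] ∩ [|A−(11, 16)|²=104]]
2. A_y = 6  [[BA ⟂ BC ⇒ 5x-1y-39=0] ∩ [|A−(11, 16)|²=104]]
   so A = (9, 6)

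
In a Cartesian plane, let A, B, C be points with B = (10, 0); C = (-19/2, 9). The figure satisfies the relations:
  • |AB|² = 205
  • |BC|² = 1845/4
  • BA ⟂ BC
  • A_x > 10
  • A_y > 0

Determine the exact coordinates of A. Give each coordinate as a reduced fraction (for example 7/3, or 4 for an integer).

A = (16, 13)

1. A_x = 16  [[BA ⟂ BC ⇒ -39/2x+9y+195=0] ∩ [|A−(10, 0)|²=205]]
2. A_y = 13  [[BA ⟂ BC ⇒ -39/2x+9y+195=0] ∩ [|A−(10, 0)|²=205]]
   so A = (16, 13)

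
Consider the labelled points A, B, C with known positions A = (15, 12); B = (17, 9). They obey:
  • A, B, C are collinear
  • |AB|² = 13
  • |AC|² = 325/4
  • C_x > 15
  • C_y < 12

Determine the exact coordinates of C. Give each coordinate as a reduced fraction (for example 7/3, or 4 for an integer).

1. C_x = 20  [[A, B, C are collinear ⇒ 3x+2y-69=0] ∩ [|C−(15, 12)|²=325/4]]
2. C_y = 9/2  [[A, B, C are collinear ⇒ 3x+2y-69=0] ∩ [|C−(15, 12)|²=325/4]]
   so C = (20, 9/2)

C = (20, 9/2)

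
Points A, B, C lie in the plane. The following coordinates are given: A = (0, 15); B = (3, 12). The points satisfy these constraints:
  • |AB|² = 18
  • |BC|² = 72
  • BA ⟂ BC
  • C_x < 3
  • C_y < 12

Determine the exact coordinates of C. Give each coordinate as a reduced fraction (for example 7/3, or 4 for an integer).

1. C_x = -3  [[BA ⟂ BC ⇒ -3x+3y-27=0] ∩ [|C−(3, 12)|²=72]]
2. C_y = 6  [[BA ⟂ BC ⇒ -3x+3y-27=0] ∩ [|C−(3, 12)|²=72]]
   so C = (-3, 6)

C = (-3, 6)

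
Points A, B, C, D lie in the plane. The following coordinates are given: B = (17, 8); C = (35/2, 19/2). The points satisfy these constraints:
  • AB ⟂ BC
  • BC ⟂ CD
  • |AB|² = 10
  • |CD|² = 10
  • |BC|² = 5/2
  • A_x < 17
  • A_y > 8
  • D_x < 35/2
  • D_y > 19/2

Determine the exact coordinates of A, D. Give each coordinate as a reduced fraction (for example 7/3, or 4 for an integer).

1. A_x = 14  [[AB ⟂ BC ⇒ -1/2x-3/2y+41/2=0] ∩ [|A−(17, 8)|²=10]]
2. A_y = 9  [[AB ⟂ BC ⇒ -1/2x-3/2y+41/2=0] ∩ [|A−(17, 8)|²=10]]
   so A = (14, 9)
3. D_x = 29/2  [[BC ⟂ CD ⇒ 1/2x+3/2y-23=0] ∩ [|D−(35/2, 19/2)|²=10]]
4. D_y = 21/2  [[BC ⟂ CD ⇒ 1/2x+3/2y-23=0] ∩ [|D−(35/2, 19/2)|²=10]]
   so D = (29/2, 21/2)

A = (14, 9)
D = (29/2, 21/2)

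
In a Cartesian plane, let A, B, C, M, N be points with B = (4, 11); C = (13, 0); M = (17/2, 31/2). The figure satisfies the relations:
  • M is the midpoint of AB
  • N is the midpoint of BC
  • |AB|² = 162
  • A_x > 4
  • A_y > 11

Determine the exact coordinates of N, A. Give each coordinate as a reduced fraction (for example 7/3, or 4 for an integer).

N = (17/2, 11/2)
A = (13, 20)

1. A_x = 13  [A = 2·M−B = 2·(17/2, 31/2)−(4, 11)]
2. A_y = 20  [A = 2·M−B = 2·(17/2, 31/2)−(4, 11)]
   so A = (13, 20)
3. N_x = 17/2  [2·N = B+C = (4, 11)+(13, 0)]
4. N_y = 11/2  [2·N = B+C = (4, 11)+(13, 0)]
   so N = (17/2, 11/2)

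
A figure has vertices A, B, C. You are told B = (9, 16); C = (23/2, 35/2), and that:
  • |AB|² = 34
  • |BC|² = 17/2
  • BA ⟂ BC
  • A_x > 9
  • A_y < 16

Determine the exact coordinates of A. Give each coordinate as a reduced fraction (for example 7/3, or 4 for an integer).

1. A_x = 12  [[BA ⟂ BC ⇒ 5/2x+3/2y-93/2=0] ∩ [|A−(9, 16)|²=34]]
2. A_y = 11  [[BA ⟂ BC ⇒ 5/2x+3/2y-93/2=0] ∩ [|A−(9, 16)|²=34]]
   so A = (12, 11)

A = (12, 11)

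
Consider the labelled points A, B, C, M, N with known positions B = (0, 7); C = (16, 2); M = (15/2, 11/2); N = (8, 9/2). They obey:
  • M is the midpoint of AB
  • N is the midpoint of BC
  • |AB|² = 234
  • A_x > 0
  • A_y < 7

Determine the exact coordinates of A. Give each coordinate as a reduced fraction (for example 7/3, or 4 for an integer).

A = (15, 4)

1. A_x = 15  [A = 2·M−B = 2·(15/2, 11/2)−(0, 7)]
2. A_y = 4  [A = 2·M−B = 2·(15/2, 11/2)−(0, 7)]
   so A = (15, 4)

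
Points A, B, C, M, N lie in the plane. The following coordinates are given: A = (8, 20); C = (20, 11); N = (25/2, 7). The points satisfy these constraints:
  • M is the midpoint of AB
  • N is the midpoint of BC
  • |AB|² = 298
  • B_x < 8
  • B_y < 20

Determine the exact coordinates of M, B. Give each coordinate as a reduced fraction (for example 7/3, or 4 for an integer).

1. B_x = 5  [B = 2·N−C = 2·(25/2, 7)−(20, 11)]
2. B_y = 3  [B = 2·N−C = 2·(25/2, 7)−(20, 11)]
   so B = (5, 3)
3. M_x = 13/2  [2·M = A+B = (8, 20)+(5, 3)]
4. M_y = 23/2  [2·M = A+B = (8, 20)+(5, 3)]
   so M = (13/2, 23/2)

M = (13/2, 23/2)
B = (5, 3)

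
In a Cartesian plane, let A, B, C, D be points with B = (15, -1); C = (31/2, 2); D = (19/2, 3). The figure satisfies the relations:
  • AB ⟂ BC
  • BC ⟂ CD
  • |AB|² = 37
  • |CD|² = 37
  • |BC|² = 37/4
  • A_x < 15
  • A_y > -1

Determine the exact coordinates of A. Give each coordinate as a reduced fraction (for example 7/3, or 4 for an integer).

1. A_x = 9  [[AB ⟂ BC ⇒ -1/2x-3y+9/2=0] ∩ [|A−(15, -1)|²=37]]
2. A_y = 0  [[AB ⟂ BC ⇒ -1/2x-3y+9/2=0] ∩ [|A−(15, -1)|²=37]]
   so A = (9, 0)

A = (9, 0)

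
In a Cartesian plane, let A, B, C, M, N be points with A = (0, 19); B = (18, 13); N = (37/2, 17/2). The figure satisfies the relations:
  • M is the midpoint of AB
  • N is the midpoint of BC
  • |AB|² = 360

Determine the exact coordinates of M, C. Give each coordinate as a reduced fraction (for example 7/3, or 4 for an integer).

M = (9, 16)
C = (19, 4)

1. M_x = 9  [2·M = A+B = (0, 19)+(18, 13)]
2. M_y = 16  [2·M = A+B = (0, 19)+(18, 13)]
   so M = (9, 16)
3. C_x = 19  [C = 2·N−B = 2·(37/2, 17/2)−(18, 13)]
4. C_y = 4  [C = 2·N−B = 2·(37/2, 17/2)−(18, 13)]
   so C = (19, 4)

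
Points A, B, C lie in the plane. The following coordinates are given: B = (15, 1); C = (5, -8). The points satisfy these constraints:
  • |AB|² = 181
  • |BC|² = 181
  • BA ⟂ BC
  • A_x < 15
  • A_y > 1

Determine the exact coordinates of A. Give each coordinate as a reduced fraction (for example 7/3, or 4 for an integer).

1. A_x = 6  [[BA ⟂ BC ⇒ -10x-9y+159=0] ∩ [|A−(15, 1)|²=181]]
2. A_y = 11  [[BA ⟂ BC ⇒ -10x-9y+159=0] ∩ [|A−(15, 1)|²=181]]
   so A = (6, 11)

A = (6, 11)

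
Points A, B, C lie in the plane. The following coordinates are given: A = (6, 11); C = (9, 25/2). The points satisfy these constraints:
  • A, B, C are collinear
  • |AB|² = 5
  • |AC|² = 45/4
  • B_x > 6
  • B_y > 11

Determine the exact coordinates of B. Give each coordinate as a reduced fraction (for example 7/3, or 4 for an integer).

B = (8, 12)

1. B_x = 8  [[A, B, C are collinear ⇒ 3/2x-3y+24=0] ∩ [|B−(6, 11)|²=5]]
2. B_y = 12  [[A, B, C are collinear ⇒ 3/2x-3y+24=0] ∩ [|B−(6, 11)|²=5]]
   so B = (8, 12)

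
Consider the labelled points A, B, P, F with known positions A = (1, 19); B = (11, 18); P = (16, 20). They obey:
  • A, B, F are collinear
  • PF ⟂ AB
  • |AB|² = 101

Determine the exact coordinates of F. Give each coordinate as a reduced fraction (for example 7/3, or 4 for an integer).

1. F_x = 1591/101  [[A, B, F are collinear ⇒ 1x+10y-191=0] ∩ [PF ⟂ AB ⇒ 10x-1y-140=0]]
2. F_y = 1770/101  [[A, B, F are collinear ⇒ 1x+10y-191=0] ∩ [PF ⟂ AB ⇒ 10x-1y-140=0]]
   so F = (1591/101, 1770/101)

F = (1591/101, 1770/101)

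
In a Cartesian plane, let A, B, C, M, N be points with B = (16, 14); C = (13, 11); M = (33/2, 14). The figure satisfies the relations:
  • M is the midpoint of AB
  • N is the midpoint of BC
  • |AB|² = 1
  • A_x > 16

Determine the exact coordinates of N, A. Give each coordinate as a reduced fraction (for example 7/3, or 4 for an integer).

1. A_x = 17  [A = 2·M−B = 2·(33/2, 14)−(16, 14)]
2. A_y = 14  [A = 2·M−B = 2·(33/2, 14)−(16, 14)]
   so A = (17, 14)
3. N_x = 29/2  [2·N = B+C = (16, 14)+(13, 11)]
4. N_y = 25/2  [2·N = B+C = (16, 14)+(13, 11)]
   so N = (29/2, 25/2)

N = (29/2, 25/2)
A = (17, 14)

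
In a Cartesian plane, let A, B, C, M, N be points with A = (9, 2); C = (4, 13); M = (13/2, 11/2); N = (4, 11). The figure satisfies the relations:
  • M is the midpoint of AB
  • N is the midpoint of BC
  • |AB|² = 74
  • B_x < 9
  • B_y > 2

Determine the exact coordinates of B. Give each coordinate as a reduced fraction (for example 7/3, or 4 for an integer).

B = (4, 9)

1. B_x = 4  [B = 2·M−A = 2·(13/2, 11/2)−(9, 2)]
2. B_y = 9  [B = 2·M−A = 2·(13/2, 11/2)−(9, 2)]
   so B = (4, 9)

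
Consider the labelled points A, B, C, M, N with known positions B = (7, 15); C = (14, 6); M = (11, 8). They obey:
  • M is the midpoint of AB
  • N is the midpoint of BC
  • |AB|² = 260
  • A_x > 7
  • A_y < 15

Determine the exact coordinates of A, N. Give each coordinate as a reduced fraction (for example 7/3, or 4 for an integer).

A = (15, 1)
N = (21/2, 21/2)

1. A_x = 15  [A = 2·M−B = 2·(11, 8)−(7, 15)]
2. A_y = 1  [A = 2·M−B = 2·(11, 8)−(7, 15)]
   so A = (15, 1)
3. N_x = 21/2  [2·N = B+C = (7, 15)+(14, 6)]
4. N_y = 21/2  [2·N = B+C = (7, 15)+(14, 6)]
   so N = (21/2, 21/2)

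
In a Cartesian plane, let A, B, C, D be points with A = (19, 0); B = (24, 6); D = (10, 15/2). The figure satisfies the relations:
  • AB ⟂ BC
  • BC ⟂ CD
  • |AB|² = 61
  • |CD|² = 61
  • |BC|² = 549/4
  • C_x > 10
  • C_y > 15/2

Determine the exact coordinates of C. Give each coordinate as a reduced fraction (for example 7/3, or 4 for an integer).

C = (15, 27/2)

1. C_x = 15  [[AB ⟂ BC ⇒ 5x+6y-156=0] ∩ [|C−(10, 15/2)|²=61]]
2. C_y = 27/2  [[AB ⟂ BC ⇒ 5x+6y-156=0] ∩ [|C−(10, 15/2)|²=61]]
   so C = (15, 27/2)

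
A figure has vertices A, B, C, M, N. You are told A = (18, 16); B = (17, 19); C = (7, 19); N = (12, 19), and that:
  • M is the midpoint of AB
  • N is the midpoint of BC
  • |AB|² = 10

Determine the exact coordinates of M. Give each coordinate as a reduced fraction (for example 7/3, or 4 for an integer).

M = (35/2, 35/2)

1. M_x = 35/2  [2·M = A+B = (18, 16)+(17, 19)]
2. M_y = 35/2  [2·M = A+B = (18, 16)+(17, 19)]
   so M = (35/2, 35/2)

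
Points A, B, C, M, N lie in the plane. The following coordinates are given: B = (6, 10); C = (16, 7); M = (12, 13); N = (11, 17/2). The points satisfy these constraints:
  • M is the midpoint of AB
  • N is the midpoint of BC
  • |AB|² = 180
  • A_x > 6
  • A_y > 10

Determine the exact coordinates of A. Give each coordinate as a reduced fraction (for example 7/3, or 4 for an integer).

1. A_x = 18  [A = 2·M−B = 2·(12, 13)−(6, 10)]
2. A_y = 16  [A = 2·M−B = 2·(12, 13)−(6, 10)]
   so A = (18, 16)

A = (18, 16)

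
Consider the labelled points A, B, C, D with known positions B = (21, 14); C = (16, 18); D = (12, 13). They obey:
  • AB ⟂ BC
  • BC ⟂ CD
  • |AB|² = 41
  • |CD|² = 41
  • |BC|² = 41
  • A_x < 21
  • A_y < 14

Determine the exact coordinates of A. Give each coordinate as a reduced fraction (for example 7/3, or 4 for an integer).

1. A_x = 17  [[AB ⟂ BC ⇒ 5x-4y-49=0] ∩ [|A−(21, 14)|²=41]]
2. A_y = 9  [[AB ⟂ BC ⇒ 5x-4y-49=0] ∩ [|A−(21, 14)|²=41]]
   so A = (17, 9)

A = (17, 9)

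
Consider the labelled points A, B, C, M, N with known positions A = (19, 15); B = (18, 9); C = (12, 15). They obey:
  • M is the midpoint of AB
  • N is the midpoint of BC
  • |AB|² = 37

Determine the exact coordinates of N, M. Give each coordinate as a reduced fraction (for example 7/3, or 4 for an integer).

1. M_x = 37/2  [2·M = A+B = (19, 15)+(18, 9)]
2. M_y = 12  [2·M = A+B = (19, 15)+(18, 9)]
   so M = (37/2, 12)
3. N_x = 15  [2·N = B+C = (18, 9)+(12, 15)]
4. N_y = 12  [2·N = B+C = (18, 9)+(12, 15)]
   so N = (15, 12)

N = (15, 12)
M = (37/2, 12)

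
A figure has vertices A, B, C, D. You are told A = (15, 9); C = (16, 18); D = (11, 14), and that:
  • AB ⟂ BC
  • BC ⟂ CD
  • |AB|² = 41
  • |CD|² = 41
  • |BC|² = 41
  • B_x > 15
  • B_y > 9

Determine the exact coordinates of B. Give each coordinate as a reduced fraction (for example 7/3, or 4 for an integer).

1. B_x = 20  [[BC ⟂ CD ⇒ 5x+4y-152=0] ∩ [|B−(15, 9)|²=41]]
2. B_y = 13  [[BC ⟂ CD ⇒ 5x+4y-152=0] ∩ [|B−(15, 9)|²=41]]
   so B = (20, 13)

B = (20, 13)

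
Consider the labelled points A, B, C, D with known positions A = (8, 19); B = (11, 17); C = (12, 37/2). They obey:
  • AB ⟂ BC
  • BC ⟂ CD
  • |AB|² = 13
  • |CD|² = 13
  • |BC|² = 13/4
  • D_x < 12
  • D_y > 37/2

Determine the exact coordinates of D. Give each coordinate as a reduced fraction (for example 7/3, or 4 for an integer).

D = (9, 41/2)

1. D_x = 9  [[BC ⟂ CD ⇒ 1x+3/2y-159/4=0] ∩ [|D−(12, 37/2)|²=13]]
2. D_y = 41/2  [[BC ⟂ CD ⇒ 1x+3/2y-159/4=0] ∩ [|D−(12, 37/2)|²=13]]
   so D = (9, 41/2)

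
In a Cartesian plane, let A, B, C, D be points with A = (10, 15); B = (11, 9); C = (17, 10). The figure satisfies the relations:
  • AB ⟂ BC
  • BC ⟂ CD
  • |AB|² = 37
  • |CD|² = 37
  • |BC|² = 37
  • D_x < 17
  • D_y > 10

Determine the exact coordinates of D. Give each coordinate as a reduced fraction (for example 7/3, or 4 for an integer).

D = (16, 16)

1. D_x = 16  [[BC ⟂ CD ⇒ 6x+1y-112=0] ∩ [|D−(17, 10)|²=37]]
2. D_y = 16  [[BC ⟂ CD ⇒ 6x+1y-112=0] ∩ [|D−(17, 10)|²=37]]
   so D = (16, 16)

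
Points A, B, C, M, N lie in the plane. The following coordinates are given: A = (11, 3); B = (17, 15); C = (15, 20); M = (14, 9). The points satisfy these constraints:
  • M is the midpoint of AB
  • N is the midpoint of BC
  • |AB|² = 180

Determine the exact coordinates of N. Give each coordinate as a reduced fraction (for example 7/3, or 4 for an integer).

1. N_x = 16  [2·N = B+C = (17, 15)+(15, 20)]
2. N_y = 35/2  [2·N = B+C = (17, 15)+(15, 20)]
   so N = (16, 35/2)

N = (16, 35/2)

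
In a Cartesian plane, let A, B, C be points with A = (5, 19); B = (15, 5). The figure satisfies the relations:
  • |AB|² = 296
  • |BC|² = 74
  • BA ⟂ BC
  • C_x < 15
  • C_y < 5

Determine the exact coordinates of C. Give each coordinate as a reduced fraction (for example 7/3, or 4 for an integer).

C = (8, 0)

1. C_x = 8  [[BA ⟂ BC ⇒ -10x+14y+80=0] ∩ [|C−(15, 5)|²=74]]
2. C_y = 0  [[BA ⟂ BC ⇒ -10x+14y+80=0] ∩ [|C−(15, 5)|²=74]]
   so C = (8, 0)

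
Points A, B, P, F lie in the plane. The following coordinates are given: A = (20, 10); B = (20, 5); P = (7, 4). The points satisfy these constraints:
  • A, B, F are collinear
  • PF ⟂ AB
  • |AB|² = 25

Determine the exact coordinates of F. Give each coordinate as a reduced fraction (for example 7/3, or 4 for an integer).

1. F_x = 20  [[A, B, F are collinear ⇒ 5x-100=0] ∩ [PF ⟂ AB ⇒ -5y+20=0]]
2. F_y = 4  [[A, B, F are collinear ⇒ 5x-100=0] ∩ [PF ⟂ AB ⇒ -5y+20=0]]
   so F = (20, 4)

F = (20, 4)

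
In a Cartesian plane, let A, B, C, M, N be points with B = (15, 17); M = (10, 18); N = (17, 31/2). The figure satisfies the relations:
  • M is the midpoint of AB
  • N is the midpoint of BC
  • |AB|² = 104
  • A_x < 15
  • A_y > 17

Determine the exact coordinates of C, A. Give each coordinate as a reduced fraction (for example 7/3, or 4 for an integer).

1. A_x = 5  [A = 2·M−B = 2·(10, 18)−(15, 17)]
2. A_y = 19  [A = 2·M−B = 2·(10, 18)−(15, 17)]
   so A = (5, 19)
3. C_x = 19  [C = 2·N−B = 2·(17, 31/2)−(15, 17)]
4. C_y = 14  [C = 2·N−B = 2·(17, 31/2)−(15, 17)]
   so C = (19, 14)

C = (19, 14)
A = (5, 19)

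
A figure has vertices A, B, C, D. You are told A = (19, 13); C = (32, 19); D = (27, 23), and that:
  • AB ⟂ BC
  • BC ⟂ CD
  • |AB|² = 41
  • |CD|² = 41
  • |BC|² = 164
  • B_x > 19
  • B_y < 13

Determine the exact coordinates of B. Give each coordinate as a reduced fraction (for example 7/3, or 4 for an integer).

B = (24, 9)

1. B_x = 24  [[BC ⟂ CD ⇒ 5x-4y-84=0] ∩ [|B−(19, 13)|²=41]]
2. B_y = 9  [[BC ⟂ CD ⇒ 5x-4y-84=0] ∩ [|B−(19, 13)|²=41]]
   so B = (24, 9)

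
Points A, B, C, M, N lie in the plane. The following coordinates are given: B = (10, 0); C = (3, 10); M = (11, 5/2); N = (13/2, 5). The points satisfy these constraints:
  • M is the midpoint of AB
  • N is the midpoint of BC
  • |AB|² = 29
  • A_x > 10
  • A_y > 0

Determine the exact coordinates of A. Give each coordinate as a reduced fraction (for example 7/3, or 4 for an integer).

1. A_x = 12  [A = 2·M−B = 2·(11, 5/2)−(10, 0)]
2. A_y = 5  [A = 2·M−B = 2·(11, 5/2)−(10, 0)]
   so A = (12, 5)

A = (12, 5)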